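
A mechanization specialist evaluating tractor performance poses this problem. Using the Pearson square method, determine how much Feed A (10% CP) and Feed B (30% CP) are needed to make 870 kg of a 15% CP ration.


parts_A = CP_b - target = 30 - 15 = 15
parts_B = target - CP_a = 15 - 10 = 5
total_parts = 15 + 5 = 20
Feed A = 870 * 15 / 20 = 652.50 kg
Feed B = 870 * 5 / 20 = 217.50 kg

652.50 kg


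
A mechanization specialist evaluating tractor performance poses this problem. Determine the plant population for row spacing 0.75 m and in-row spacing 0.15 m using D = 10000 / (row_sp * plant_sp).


D = 10000 / (row_sp * plant_sp)
  = 10000 / (0.75 * 0.15)
  = 10000 / 0.1125
  = 88888.89 plants/ha


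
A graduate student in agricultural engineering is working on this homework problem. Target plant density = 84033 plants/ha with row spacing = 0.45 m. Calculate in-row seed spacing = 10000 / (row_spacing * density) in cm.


spacing = 10000 / (row_sp * density)
        = 10000 / (0.45 * 84033)
        = 10000 / 37814.85
        = 0.26445 m = 26.44 cm


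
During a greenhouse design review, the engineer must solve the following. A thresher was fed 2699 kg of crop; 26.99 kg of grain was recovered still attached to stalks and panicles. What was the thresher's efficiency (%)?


eta = (total - unthreshed) / total * 100
    = (2699 - 26.99) / 2699 * 100
    = 2672.01 / 2699 * 100
    = 99%


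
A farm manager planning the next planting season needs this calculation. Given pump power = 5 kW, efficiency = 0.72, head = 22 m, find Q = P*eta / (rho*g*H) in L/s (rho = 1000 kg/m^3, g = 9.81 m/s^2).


Q = (P * 1000 * eta) / (rho * g * H)
  = (5 * 1000 * 0.72) / (1000 * 9.81 * 22)
  = 3600 / 215820
  = 0.01668 m^3/s = 16.68 L/s


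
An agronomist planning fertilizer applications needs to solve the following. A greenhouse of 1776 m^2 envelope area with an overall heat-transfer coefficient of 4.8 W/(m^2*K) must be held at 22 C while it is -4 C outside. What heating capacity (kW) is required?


dT = 22 - (-4) = 26 K
Q = U * A * dT
  = 4.8 * 1776 * 26
  = 221644.80 W = 221.64 kW


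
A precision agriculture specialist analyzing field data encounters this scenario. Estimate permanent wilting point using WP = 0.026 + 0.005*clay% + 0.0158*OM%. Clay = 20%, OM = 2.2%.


WP = 0.026 + 0.005*20 + 0.0158*2.2
   = 0.026 + 0.1000 + 0.0348
   = 0.1608


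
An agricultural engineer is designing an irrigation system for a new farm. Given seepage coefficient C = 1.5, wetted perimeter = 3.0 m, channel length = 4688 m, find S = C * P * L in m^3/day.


S = C * P * L
  = 1.5 * 3.0 * 4688
  = 21096 m^3/day


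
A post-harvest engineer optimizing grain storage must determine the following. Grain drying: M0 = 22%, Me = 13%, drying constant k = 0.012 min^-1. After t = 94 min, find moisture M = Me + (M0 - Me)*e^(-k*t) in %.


M = Me + (M0 - Me) * e^(-k*t)
  = 13 + (22 - 13) * e^(-0.012*94)
  = 13 + 9 * e^(-1.128)
  = 13 + 9 * 0.32368
  = 13 + 2.9131
  = 15.91%


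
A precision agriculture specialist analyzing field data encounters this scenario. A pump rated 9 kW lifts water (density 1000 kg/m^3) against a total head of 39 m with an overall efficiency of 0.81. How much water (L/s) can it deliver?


Q = (P * 1000 * eta) / (rho * g * H)
  = (9 * 1000 * 0.81) / (1000 * 9.81 * 39)
  = 7290 / 382590
  = 0.01905 m^3/s = 19.05 L/s


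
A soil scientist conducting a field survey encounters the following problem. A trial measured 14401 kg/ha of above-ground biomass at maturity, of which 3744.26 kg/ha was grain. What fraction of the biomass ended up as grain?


HI = grain_yield / biomass
   = 3744.26 / 14401
   = 0.26


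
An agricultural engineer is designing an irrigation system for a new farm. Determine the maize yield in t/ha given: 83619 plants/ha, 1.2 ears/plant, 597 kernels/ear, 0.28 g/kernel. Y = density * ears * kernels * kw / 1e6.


Y = density * ears * kernels * kw
  = 83619 * 1.2 * 597 * 0.28 g/ha
  = 16773302.45 g/ha
  = 16773.30 kg/ha = 16.77 t/ha


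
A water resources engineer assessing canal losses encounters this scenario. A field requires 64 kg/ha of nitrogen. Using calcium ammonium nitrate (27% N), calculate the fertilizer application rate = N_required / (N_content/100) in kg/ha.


Rate = N_required / (N_content / 100)
     = 64 / (27 / 100)
     = 64 / 0.27
     = 237.04 kg/ha


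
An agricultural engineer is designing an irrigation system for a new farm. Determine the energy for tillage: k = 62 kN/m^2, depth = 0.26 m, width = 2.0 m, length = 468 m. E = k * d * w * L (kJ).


E = k * d * w * L
  = 62 * 0.26 * 2.0 * 468
  = 15088.32 kJ


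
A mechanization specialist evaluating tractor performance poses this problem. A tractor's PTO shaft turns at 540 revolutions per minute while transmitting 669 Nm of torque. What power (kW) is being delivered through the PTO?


P = 2*pi*n*T / 60000
  = 2*pi * 540 * 669 / 60000
  = 2269863.52 / 60000
  = 37.83 kW


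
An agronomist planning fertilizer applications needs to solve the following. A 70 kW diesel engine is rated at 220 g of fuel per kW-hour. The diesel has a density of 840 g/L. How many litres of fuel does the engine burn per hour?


FC = P * BSFC / rho_fuel
   = 70 * 220 / 840
   = 15400 / 840
   = 18.33 L/h


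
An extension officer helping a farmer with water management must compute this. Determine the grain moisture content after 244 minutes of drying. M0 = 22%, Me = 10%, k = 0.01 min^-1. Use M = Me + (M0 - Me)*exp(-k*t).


M = Me + (M0 - Me) * e^(-k*t)
  = 10 + (22 - 10) * e^(-0.01*244)
  = 10 + 12 * e^(-2.440)
  = 10 + 12 * 0.08716
  = 10 + 1.0459
  = 11.05%


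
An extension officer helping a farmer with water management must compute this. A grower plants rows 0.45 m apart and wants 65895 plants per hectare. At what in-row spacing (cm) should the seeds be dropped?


spacing = 10000 / (row_sp * density)
        = 10000 / (0.45 * 65895)
        = 10000 / 29652.75
        = 0.33724 m = 33.72 cm


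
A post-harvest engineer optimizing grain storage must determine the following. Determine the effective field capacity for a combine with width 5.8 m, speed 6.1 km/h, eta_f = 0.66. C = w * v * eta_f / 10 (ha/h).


C = w * v * eta_f / 10
  = 5.8 * 6.1 * 0.66 / 10
  = 23.35 / 10
  = 2.34 ha/h


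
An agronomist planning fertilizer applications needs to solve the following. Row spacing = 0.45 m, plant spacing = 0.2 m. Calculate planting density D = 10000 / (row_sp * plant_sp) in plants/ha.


D = 10000 / (row_sp * plant_sp)
  = 10000 / (0.45 * 0.2)
  = 10000 / 0.0900
  = 111111.11 plants/ha


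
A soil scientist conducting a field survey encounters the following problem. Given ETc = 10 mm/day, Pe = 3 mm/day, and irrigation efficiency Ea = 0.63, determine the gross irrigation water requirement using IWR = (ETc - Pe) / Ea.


IWR = (ETc - Pe) / Ea
    = (10 - 3) / 0.63
    = 7 / 0.63
    = 11.11 mm/day


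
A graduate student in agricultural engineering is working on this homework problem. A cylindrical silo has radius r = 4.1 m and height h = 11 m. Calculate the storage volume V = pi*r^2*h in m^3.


V = pi * r^2 * h
  = pi * 4.1^2 * 11
  = pi * 16.81 * 11
  = 580.91 m^3


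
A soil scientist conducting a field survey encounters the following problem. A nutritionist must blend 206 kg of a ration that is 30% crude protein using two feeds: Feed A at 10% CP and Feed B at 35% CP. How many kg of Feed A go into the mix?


parts_A = CP_b - target = 35 - 30 = 5
parts_B = target - CP_a = 30 - 10 = 20
total_parts = 5 + 20 = 25
Feed A = 206 * 5 / 25 = 41.20 kg
Feed B = 206 * 20 / 25 = 164.80 kg

41.20 kg


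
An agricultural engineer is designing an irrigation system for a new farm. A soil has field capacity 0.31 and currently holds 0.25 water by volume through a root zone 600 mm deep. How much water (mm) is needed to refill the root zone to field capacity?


SMD = (FC - theta) * D
    = (0.31 - 0.25) * 600
    = 0.060 * 600
    = 36 mm


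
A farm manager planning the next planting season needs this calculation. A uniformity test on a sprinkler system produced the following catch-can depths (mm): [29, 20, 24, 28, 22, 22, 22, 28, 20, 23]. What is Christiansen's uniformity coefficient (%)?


xbar = 238 / 10 = 23.800
sum|xi - xbar| = 27.600
CU = 100 * (1 - 27.600 / (10 * 23.800))
   = 100 * (1 - 0.1160)
   = 88.40%


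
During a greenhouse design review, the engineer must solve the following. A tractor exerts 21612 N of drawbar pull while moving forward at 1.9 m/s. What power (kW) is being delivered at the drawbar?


P = F * v / 1000
  = 21612 * 1.9 / 1000
  = 41062.80 / 1000
  = 41.06 kW


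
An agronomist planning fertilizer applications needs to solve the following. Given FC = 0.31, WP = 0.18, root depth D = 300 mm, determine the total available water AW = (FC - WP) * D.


AW = (FC - WP) * D
   = (0.31 - 0.18) * 300
   = 0.13 * 300
   = 39 mm


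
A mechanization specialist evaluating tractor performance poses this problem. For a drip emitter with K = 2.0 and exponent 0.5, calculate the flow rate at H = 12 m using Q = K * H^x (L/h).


Q = K * H^x
  = 2.0 * 12^0.5
  = 2.0 * 3.4641
  = 6.93 L/h


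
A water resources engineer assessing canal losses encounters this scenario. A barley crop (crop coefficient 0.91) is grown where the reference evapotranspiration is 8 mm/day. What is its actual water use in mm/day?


ETc = Kc * ET0
    = 0.91 * 8
    = 7.28 mm/day


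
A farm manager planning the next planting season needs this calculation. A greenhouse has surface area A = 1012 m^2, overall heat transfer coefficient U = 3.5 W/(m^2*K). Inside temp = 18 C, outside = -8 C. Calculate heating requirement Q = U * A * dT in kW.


dT = 18 - (-8) = 26 K
Q = U * A * dT
  = 3.5 * 1012 * 26
  = 92092 W = 92.09 kW


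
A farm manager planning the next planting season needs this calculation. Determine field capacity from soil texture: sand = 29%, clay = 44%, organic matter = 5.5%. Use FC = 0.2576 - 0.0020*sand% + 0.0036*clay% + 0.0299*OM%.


FC = 0.2576 - 0.0020*29 + 0.0036*44 + 0.0299*5.5
   = 0.2576 - 0.0580 + 0.1584 + 0.1645
   = 0.5225


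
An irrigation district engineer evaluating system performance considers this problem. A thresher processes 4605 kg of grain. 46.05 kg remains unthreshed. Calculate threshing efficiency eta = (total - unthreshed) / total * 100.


eta = (total - unthreshed) / total * 100
    = (4605 - 46.05) / 4605 * 100
    = 4558.95 / 4605 * 100
    = 99%


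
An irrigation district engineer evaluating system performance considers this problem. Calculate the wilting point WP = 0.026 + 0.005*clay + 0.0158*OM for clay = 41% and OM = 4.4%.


WP = 0.026 + 0.005*41 + 0.0158*4.4
   = 0.026 + 0.2050 + 0.0695
   = 0.3005


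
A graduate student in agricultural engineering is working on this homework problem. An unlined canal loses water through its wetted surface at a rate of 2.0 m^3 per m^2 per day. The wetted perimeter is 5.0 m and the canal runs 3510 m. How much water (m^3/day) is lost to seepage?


S = C * P * L
  = 2.0 * 5.0 * 3510
  = 35100 m^3/day


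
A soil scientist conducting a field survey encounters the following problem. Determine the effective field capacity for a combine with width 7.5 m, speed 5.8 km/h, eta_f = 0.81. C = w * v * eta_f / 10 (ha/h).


C = w * v * eta_f / 10
  = 7.5 * 5.8 * 0.81 / 10
  = 35.24 / 10
  = 3.52 ha/h


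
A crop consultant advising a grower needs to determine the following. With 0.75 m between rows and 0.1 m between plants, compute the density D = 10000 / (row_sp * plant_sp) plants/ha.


D = 10000 / (row_sp * plant_sp)
  = 10000 / (0.75 * 0.1)
  = 10000 / 0.0750
  = 133333.33 plants/ha


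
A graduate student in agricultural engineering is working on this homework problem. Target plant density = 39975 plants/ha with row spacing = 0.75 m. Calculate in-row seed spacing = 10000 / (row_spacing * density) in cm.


spacing = 10000 / (row_sp * density)
        = 10000 / (0.75 * 39975)
        = 10000 / 29981.25
        = 0.33354 m = 33.35 cm


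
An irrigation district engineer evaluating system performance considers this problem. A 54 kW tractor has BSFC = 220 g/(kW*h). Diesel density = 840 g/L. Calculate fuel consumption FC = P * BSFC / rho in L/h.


FC = P * BSFC / rho_fuel
   = 54 * 220 / 840
   = 11880 / 840
   = 14.14 L/h


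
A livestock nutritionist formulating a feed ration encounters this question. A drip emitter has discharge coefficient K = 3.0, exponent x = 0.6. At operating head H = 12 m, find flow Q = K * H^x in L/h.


Q = K * H^x
  = 3.0 * 12^0.6
  = 3.0 * 4.4413
  = 13.32 L/h


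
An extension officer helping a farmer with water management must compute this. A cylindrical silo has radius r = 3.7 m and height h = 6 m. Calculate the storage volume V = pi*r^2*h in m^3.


V = pi * r^2 * h
  = pi * 3.7^2 * 6
  = pi * 13.69 * 6
  = 258.05 m^3


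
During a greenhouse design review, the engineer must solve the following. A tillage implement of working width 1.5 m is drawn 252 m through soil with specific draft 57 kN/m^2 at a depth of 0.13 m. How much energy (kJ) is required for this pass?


E = k * d * w * L
  = 57 * 0.13 * 1.5 * 252
  = 2800.98 kJ


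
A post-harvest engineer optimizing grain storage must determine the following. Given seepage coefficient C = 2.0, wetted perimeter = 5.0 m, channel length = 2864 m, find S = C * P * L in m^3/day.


S = C * P * L
  = 2.0 * 5.0 * 2864
  = 28640 m^3/day


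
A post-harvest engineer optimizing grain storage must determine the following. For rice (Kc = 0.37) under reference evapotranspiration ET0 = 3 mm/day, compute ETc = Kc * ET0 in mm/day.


ETc = Kc * ET0
    = 0.37 * 3
    = 1.11 mm/day


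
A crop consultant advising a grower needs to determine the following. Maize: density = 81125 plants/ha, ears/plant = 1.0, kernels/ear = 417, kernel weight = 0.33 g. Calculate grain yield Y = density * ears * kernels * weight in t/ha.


Y = density * ears * kernels * kw
  = 81125 * 1.0 * 417 * 0.33 g/ha
  = 11163611.25 g/ha
  = 11163.61 kg/ha = 11.16 t/ha


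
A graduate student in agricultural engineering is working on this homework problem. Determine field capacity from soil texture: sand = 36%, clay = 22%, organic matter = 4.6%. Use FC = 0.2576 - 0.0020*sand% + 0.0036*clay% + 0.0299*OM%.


FC = 0.2576 - 0.0020*36 + 0.0036*22 + 0.0299*4.6
   = 0.2576 - 0.0720 + 0.0792 + 0.1375
   = 0.4023


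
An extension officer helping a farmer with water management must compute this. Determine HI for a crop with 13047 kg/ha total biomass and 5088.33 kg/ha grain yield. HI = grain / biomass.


HI = grain_yield / biomass
   = 5088.33 / 13047
   = 0.39


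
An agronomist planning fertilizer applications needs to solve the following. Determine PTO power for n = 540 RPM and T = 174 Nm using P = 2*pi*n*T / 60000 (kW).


P = 2*pi*n*T / 60000
  = 2*pi * 540 * 174 / 60000
  = 590368.09 / 60000
  = 9.84 kW


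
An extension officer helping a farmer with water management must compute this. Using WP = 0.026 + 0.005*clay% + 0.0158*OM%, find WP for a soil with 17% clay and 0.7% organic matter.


WP = 0.026 + 0.005*17 + 0.0158*0.7
   = 0.026 + 0.0850 + 0.0111
   = 0.1221


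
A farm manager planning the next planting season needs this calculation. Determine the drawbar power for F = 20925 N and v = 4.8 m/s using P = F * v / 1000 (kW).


P = F * v / 1000
  = 20925 * 4.8 / 1000
  = 100440 / 1000
  = 100.44 kW


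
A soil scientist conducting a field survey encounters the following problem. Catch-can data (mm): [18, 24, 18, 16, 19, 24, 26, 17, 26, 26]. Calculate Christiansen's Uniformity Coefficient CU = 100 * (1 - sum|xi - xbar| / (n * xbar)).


xbar = 214 / 10 = 21.400
sum|xi - xbar| = 38
CU = 100 * (1 - 38 / (10 * 21.400))
   = 100 * (1 - 0.1776)
   = 82.24%


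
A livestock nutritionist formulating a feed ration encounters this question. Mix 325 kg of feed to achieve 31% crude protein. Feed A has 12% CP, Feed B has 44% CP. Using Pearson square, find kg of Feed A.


parts_A = CP_b - target = 44 - 31 = 13
parts_B = target - CP_a = 31 - 12 = 19
total_parts = 13 + 19 = 32
Feed A = 325 * 13 / 32 = 132.03 kg
Feed B = 325 * 19 / 32 = 192.97 kg

132.03 kg


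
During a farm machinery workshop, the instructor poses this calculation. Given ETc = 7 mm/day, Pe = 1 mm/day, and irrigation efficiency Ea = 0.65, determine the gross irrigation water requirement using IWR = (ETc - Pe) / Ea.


IWR = (ETc - Pe) / Ea
    = (7 - 1) / 0.65
    = 6 / 0.65
    = 9.23 mm/day


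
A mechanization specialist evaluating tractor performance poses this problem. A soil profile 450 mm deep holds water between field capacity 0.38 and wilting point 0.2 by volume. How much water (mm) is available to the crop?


AW = (FC - WP) * D
   = (0.38 - 0.2) * 450
   = 0.18 * 450
   = 81 mm


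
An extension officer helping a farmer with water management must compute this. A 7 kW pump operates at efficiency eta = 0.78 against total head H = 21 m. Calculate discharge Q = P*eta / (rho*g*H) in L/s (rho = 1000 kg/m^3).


Q = (P * 1000 * eta) / (rho * g * H)
  = (7 * 1000 * 0.78) / (1000 * 9.81 * 21)
  = 5460 / 206010
  = 0.02650 m^3/s = 26.50 L/s


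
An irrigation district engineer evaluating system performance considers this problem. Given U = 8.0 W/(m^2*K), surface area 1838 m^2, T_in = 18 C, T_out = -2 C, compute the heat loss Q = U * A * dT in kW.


dT = 18 - (-2) = 20 K
Q = U * A * dT
  = 8.0 * 1838 * 20
  = 294080 W = 294.08 kW


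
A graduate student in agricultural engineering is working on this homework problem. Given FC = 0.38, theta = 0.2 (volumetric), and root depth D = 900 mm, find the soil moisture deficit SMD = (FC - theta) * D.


SMD = (FC - theta) * D
    = (0.38 - 0.2) * 900
    = 0.180 * 900
    = 162 mm


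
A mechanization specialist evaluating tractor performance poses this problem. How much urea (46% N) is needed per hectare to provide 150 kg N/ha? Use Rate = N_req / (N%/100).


Rate = N_required / (N_content / 100)
     = 150 / (46 / 100)
     = 150 / 0.46
     = 326.09 kg/ha


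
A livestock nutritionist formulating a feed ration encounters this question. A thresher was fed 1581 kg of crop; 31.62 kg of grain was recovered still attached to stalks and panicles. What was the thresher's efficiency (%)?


eta = (total - unthreshed) / total * 100
    = (1581 - 31.62) / 1581 * 100
    = 1549.38 / 1581 * 100
    = 98%


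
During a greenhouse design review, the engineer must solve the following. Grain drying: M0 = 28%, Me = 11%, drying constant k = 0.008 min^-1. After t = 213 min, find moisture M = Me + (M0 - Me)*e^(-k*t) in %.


M = Me + (M0 - Me) * e^(-k*t)
  = 11 + (28 - 11) * e^(-0.008*213)
  = 11 + 17 * e^(-1.704)
  = 11 + 17 * 0.18195
  = 11 + 3.0932
  = 14.09%


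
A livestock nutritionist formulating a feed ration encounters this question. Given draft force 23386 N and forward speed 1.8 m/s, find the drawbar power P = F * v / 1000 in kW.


P = F * v / 1000
  = 23386 * 1.8 / 1000
  = 42094.80 / 1000
  = 42.09 kW


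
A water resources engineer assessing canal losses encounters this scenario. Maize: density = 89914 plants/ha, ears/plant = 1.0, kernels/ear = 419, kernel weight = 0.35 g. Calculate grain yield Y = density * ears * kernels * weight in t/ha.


Y = density * ears * kernels * kw
  = 89914 * 1.0 * 419 * 0.35 g/ha
  = 13185888.10 g/ha
  = 13185.89 kg/ha = 13.19 t/ha


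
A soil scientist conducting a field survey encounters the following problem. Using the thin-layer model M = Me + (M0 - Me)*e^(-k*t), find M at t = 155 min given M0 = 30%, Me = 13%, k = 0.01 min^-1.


M = Me + (M0 - Me) * e^(-k*t)
  = 13 + (30 - 13) * e^(-0.01*155)
  = 13 + 17 * e^(-1.550)
  = 13 + 17 * 0.21225
  = 13 + 3.6082
  = 16.61%


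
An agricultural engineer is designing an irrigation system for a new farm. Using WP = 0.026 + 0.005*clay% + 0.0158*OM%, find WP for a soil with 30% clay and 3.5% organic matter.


WP = 0.026 + 0.005*30 + 0.0158*3.5
   = 0.026 + 0.1500 + 0.0553
   = 0.2313


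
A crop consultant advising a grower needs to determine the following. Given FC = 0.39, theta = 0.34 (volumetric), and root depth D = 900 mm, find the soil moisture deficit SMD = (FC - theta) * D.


SMD = (FC - theta) * D
    = (0.39 - 0.34) * 900
    = 0.050 * 900
    = 45 mm


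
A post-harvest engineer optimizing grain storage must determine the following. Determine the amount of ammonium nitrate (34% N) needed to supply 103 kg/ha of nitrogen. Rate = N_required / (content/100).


Rate = N_required / (N_content / 100)
     = 103 / (34 / 100)
     = 103 / 0.34
     = 302.94 kg/ha


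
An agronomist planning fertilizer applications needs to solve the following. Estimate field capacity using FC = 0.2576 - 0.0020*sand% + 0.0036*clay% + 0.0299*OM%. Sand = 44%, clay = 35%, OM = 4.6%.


FC = 0.2576 - 0.0020*44 + 0.0036*35 + 0.0299*4.6
   = 0.2576 - 0.0880 + 0.1260 + 0.1375
   = 0.4331


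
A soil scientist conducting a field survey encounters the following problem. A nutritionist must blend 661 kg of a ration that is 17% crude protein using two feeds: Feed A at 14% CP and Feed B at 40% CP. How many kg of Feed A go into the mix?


parts_A = CP_b - target = 40 - 17 = 23
parts_B = target - CP_a = 17 - 14 = 3
total_parts = 23 + 3 = 26
Feed A = 661 * 23 / 26 = 584.73 kg
Feed B = 661 * 3 / 26 = 76.27 kg

584.73 kg


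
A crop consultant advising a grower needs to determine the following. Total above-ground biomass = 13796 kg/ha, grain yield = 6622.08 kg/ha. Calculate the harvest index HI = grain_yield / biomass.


HI = grain_yield / biomass
   = 6622.08 / 13796
   = 0.48


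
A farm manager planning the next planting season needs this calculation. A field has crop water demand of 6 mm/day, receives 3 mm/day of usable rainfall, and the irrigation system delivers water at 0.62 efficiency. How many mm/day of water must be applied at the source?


IWR = (ETc - Pe) / Ea
    = (6 - 3) / 0.62
    = 3 / 0.62
    = 4.84 mm/day


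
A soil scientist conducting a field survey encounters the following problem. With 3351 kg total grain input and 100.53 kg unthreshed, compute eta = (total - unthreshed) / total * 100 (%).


eta = (total - unthreshed) / total * 100
    = (3351 - 100.53) / 3351 * 100
    = 3250.47 / 3351 * 100
    = 97%


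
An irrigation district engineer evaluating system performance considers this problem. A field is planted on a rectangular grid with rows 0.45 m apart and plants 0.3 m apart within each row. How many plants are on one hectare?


D = 10000 / (row_sp * plant_sp)
  = 10000 / (0.45 * 0.3)
  = 10000 / 0.1350
  = 74074.07 plants/ha


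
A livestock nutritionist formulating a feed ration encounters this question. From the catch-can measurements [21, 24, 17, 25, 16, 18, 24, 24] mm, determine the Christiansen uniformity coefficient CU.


xbar = 169 / 8 = 21.125
sum|xi - xbar| = 25
CU = 100 * (1 - 25 / (8 * 21.125))
   = 100 * (1 - 0.1479)
   = 85.21%


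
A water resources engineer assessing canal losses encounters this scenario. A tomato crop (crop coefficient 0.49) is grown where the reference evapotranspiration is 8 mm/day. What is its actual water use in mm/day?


ETc = Kc * ET0
    = 0.49 * 8
    = 3.92 mm/day


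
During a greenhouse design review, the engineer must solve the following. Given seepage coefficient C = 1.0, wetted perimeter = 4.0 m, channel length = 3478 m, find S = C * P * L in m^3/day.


S = C * P * L
  = 1.0 * 4.0 * 3478
  = 13912 m^3/day


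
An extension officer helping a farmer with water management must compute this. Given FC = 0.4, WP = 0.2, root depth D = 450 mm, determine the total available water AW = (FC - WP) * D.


AW = (FC - WP) * D
   = (0.4 - 0.2) * 450
   = 0.20 * 450
   = 90 mm


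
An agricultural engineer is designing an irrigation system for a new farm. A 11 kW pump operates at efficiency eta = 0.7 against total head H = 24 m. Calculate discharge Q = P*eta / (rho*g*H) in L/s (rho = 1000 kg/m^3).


Q = (P * 1000 * eta) / (rho * g * H)
  = (11 * 1000 * 0.7) / (1000 * 9.81 * 24)
  = 7700 / 235440
  = 0.03270 m^3/s = 32.70 L/s


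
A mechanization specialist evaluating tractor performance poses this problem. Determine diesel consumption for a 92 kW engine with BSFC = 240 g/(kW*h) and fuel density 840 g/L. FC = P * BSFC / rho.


FC = P * BSFC / rho_fuel
   = 92 * 240 / 840
   = 22080 / 840
   = 26.29 L/h


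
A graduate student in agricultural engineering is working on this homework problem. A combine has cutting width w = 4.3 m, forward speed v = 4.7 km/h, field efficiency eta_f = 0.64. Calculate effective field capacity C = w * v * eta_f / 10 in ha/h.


C = w * v * eta_f / 10
  = 4.3 * 4.7 * 0.64 / 10
  = 12.93 / 10
  = 1.29 ha/h


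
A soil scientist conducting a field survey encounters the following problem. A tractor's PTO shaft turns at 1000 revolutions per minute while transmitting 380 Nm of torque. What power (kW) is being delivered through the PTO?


P = 2*pi*n*T / 60000
  = 2*pi * 1000 * 380 / 60000
  = 2387610.42 / 60000
  = 39.79 kW


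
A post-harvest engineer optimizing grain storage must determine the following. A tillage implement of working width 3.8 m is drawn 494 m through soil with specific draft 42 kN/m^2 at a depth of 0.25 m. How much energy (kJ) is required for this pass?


E = k * d * w * L
  = 42 * 0.25 * 3.8 * 494
  = 19710.60 kJ


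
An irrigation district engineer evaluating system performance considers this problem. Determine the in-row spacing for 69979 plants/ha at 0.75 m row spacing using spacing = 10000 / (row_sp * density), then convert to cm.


spacing = 10000 / (row_sp * density)
        = 10000 / (0.75 * 69979)
        = 10000 / 52484.25
        = 0.19053 m = 19.05 cm


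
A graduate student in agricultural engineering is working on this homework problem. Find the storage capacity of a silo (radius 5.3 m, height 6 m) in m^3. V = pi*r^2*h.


V = pi * r^2 * h
  = pi * 5.3^2 * 6
  = pi * 28.09 * 6
  = 529.48 m^3


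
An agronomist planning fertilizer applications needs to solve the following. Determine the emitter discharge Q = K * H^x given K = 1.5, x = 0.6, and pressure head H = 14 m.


Q = K * H^x
  = 1.5 * 14^0.6
  = 1.5 * 4.8717
  = 7.31 L/h


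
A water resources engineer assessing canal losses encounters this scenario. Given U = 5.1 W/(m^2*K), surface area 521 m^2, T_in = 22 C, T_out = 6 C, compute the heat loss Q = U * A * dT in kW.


dT = 22 - (6) = 16 K
Q = U * A * dT
  = 5.1 * 521 * 16
  = 42513.60 W = 42.51 kW


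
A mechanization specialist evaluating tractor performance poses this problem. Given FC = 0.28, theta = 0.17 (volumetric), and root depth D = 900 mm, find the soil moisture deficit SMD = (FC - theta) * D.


SMD = (FC - theta) * D
    = (0.28 - 0.17) * 900
    = 0.110 * 900
    = 99 mm


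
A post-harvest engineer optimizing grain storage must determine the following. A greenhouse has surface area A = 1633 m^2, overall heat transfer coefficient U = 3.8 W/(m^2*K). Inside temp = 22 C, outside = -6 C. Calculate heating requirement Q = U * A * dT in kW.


dT = 22 - (-6) = 28 K
Q = U * A * dT
  = 3.8 * 1633 * 28
  = 173751.20 W = 173.75 kW


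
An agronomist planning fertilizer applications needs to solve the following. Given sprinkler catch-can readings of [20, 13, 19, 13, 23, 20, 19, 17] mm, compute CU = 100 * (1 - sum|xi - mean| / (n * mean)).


xbar = 144 / 8 = 18
sum|xi - xbar| = 22
CU = 100 * (1 - 22 / (8 * 18))
   = 100 * (1 - 0.1528)
   = 84.72%


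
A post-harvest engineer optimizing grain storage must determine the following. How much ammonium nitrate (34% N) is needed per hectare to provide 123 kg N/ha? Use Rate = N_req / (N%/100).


Rate = N_required / (N_content / 100)
     = 123 / (34 / 100)
     = 123 / 0.34
     = 361.76 kg/ha


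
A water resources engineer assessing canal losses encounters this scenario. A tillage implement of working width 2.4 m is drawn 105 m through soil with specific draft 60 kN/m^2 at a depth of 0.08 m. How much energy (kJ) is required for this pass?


E = k * d * w * L
  = 60 * 0.08 * 2.4 * 105
  = 1209.60 kJ


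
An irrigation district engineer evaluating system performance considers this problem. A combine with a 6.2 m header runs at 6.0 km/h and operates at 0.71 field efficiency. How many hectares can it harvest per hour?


C = w * v * eta_f / 10
  = 6.2 * 6.0 * 0.71 / 10
  = 26.41 / 10
  = 2.64 ha/h


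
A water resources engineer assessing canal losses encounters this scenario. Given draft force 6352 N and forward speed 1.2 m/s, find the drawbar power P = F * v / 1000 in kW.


P = F * v / 1000
  = 6352 * 1.2 / 1000
  = 7622.40 / 1000
  = 7.62 kW


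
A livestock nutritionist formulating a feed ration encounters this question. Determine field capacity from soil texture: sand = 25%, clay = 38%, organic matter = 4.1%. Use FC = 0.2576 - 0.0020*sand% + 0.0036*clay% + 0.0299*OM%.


FC = 0.2576 - 0.0020*25 + 0.0036*38 + 0.0299*4.1
   = 0.2576 - 0.0500 + 0.1368 + 0.1226
   = 0.4670


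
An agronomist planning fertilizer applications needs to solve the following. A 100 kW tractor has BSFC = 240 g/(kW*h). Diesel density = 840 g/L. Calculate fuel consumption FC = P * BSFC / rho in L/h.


FC = P * BSFC / rho_fuel
   = 100 * 240 / 840
   = 24000 / 840
   = 28.57 L/h


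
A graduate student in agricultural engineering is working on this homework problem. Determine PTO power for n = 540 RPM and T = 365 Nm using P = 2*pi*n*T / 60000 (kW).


P = 2*pi*n*T / 60000
  = 2*pi * 540 * 365 / 60000
  = 1238415.82 / 60000
  = 20.64 kW


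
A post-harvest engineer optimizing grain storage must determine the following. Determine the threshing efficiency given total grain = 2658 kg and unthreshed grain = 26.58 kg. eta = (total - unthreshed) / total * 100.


eta = (total - unthreshed) / total * 100
    = (2658 - 26.58) / 2658 * 100
    = 2631.42 / 2658 * 100
    = 99%


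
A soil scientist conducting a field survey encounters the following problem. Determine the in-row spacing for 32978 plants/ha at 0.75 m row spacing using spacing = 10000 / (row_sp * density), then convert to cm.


spacing = 10000 / (row_sp * density)
        = 10000 / (0.75 * 32978)
        = 10000 / 24733.50
        = 0.40431 m = 40.43 cm


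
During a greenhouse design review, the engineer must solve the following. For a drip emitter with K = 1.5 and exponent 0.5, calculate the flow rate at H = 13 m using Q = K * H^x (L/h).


Q = K * H^x
  = 1.5 * 13^0.5
  = 1.5 * 3.6056
  = 5.41 L/h


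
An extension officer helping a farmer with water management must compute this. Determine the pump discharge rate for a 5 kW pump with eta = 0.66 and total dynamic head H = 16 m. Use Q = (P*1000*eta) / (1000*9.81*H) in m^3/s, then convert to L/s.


Q = (P * 1000 * eta) / (rho * g * H)
  = (5 * 1000 * 0.66) / (1000 * 9.81 * 16)
  = 3300 / 156960
  = 0.02102 m^3/s = 21.02 L/s


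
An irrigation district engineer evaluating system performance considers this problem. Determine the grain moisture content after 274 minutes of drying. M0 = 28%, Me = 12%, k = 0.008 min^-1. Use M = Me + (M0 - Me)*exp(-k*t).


M = Me + (M0 - Me) * e^(-k*t)
  = 12 + (28 - 12) * e^(-0.008*274)
  = 12 + 16 * e^(-2.192)
  = 12 + 16 * 0.11169
  = 12 + 1.7871
  = 13.79%


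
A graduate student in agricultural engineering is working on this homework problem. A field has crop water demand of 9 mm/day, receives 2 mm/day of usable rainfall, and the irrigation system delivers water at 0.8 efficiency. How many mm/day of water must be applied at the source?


IWR = (ETc - Pe) / Ea
    = (9 - 2) / 0.8
    = 7 / 0.8
    = 8.75 mm/day


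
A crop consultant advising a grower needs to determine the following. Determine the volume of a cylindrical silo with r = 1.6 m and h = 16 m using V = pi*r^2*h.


V = pi * r^2 * h
  = pi * 1.6^2 * 16
  = pi * 2.56 * 16
  = 128.68 m^3


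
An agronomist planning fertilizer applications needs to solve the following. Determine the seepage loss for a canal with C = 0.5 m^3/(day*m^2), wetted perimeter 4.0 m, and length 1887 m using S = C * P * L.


S = C * P * L
  = 0.5 * 4.0 * 1887
  = 3774 m^3/day


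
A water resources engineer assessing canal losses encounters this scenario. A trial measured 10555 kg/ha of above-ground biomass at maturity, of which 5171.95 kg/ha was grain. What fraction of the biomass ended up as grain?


HI = grain_yield / biomass
   = 5171.95 / 10555
   = 0.49


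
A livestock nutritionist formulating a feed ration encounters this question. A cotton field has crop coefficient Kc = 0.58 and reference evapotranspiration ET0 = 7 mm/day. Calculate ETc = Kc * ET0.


ETc = Kc * ET0
    = 0.58 * 7
    = 4.06 mm/day


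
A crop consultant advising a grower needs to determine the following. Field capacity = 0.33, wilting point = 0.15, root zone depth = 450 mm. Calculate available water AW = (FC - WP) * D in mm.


AW = (FC - WP) * D
   = (0.33 - 0.15) * 450
   = 0.18 * 450
   = 81 mm


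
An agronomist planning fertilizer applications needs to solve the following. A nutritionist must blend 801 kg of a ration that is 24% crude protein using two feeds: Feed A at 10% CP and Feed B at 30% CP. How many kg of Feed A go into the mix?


parts_A = CP_b - target = 30 - 24 = 6
parts_B = target - CP_a = 24 - 10 = 14
total_parts = 6 + 14 = 20
Feed A = 801 * 6 / 20 = 240.30 kg
Feed B = 801 * 14 / 20 = 560.70 kg

240.30 kg


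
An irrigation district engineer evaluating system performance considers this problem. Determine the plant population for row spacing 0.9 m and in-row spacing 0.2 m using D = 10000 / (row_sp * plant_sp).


D = 10000 / (row_sp * plant_sp)
  = 10000 / (0.9 * 0.2)
  = 10000 / 0.1800
  = 55555.56 plants/ha


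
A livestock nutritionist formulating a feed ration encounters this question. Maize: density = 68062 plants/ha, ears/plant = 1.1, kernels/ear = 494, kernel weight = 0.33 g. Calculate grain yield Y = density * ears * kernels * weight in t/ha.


Y = density * ears * kernels * kw
  = 68062 * 1.1 * 494 * 0.33 g/ha
  = 12205013.96 g/ha
  = 12205.01 kg/ha = 12.21 t/ha


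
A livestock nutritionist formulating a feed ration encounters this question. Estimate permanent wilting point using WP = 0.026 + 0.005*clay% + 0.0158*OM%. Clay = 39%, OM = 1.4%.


WP = 0.026 + 0.005*39 + 0.0158*1.4
   = 0.026 + 0.1950 + 0.0221
   = 0.2431


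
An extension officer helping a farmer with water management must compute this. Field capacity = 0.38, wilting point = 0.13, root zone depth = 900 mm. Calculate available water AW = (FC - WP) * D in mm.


AW = (FC - WP) * D
   = (0.38 - 0.13) * 900
   = 0.25 * 900
   = 225 mm


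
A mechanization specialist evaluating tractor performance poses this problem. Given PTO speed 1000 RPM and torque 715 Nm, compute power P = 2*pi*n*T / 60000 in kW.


P = 2*pi*n*T / 60000
  = 2*pi * 1000 * 715 / 60000
  = 4492477.49 / 60000
  = 74.87 kW


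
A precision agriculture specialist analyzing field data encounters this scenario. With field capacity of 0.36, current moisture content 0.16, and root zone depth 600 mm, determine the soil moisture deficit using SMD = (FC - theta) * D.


SMD = (FC - theta) * D
    = (0.36 - 0.16) * 600
    = 0.200 * 600
    = 120 mm


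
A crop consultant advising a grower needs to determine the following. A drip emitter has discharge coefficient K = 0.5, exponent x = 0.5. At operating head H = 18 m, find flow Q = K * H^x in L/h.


Q = K * H^x
  = 0.5 * 18^0.5
  = 0.5 * 4.2426
  = 2.12 L/h


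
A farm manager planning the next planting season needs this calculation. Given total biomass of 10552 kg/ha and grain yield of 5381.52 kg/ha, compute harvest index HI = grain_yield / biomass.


HI = grain_yield / biomass
   = 5381.52 / 10552
   = 0.51


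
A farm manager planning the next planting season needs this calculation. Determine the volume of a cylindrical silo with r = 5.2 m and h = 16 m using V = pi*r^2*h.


V = pi * r^2 * h
  = pi * 5.2^2 * 16
  = pi * 27.04 * 16
  = 1359.18 m^3


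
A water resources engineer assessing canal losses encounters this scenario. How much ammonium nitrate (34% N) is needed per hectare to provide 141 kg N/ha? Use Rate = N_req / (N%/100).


Rate = N_required / (N_content / 100)
     = 141 / (34 / 100)
     = 141 / 0.34
     = 414.71 kg/ha


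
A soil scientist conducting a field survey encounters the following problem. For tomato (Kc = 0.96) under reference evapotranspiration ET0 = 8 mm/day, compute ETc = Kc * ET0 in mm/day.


ETc = Kc * ET0
    = 0.96 * 8
    = 7.68 mm/day


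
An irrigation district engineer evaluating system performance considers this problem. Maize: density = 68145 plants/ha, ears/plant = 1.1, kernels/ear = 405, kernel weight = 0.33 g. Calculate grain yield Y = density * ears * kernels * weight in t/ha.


Y = density * ears * kernels * kw
  = 68145 * 1.1 * 405 * 0.33 g/ha
  = 10018337.18 g/ha
  = 10018.34 kg/ha = 10.02 t/ha


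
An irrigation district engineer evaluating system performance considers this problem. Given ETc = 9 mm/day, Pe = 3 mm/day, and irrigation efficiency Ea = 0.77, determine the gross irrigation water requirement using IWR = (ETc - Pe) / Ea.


IWR = (ETc - Pe) / Ea
    = (9 - 3) / 0.77
    = 6 / 0.77
    = 7.79 mm/day


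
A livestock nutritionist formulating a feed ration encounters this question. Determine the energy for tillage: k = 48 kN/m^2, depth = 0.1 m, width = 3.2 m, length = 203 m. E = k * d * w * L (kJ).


E = k * d * w * L
  = 48 * 0.1 * 3.2 * 203
  = 3118.08 kJ


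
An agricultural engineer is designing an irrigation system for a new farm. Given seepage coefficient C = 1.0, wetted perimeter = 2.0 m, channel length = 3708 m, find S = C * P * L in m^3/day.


S = C * P * L
  = 1.0 * 2.0 * 3708
  = 7416 m^3/day


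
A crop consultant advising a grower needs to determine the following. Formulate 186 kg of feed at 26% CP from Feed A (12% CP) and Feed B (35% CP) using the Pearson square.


parts_A = CP_b - target = 35 - 26 = 9
parts_B = target - CP_a = 26 - 12 = 14
total_parts = 9 + 14 = 23
Feed A = 186 * 9 / 23 = 72.78 kg
Feed B = 186 * 14 / 23 = 113.22 kg

72.78 kg


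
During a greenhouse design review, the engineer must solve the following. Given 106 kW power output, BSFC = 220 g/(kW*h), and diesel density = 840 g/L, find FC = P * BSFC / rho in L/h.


FC = P * BSFC / rho_fuel
   = 106 * 220 / 840
   = 23320 / 840
   = 27.76 L/h


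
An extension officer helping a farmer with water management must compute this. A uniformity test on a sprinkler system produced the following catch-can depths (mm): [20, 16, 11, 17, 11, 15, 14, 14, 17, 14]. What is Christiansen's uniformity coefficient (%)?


xbar = 149 / 10 = 14.900
sum|xi - xbar| = 21
CU = 100 * (1 - 21 / (10 * 14.900))
   = 100 * (1 - 0.1409)
   = 85.91%


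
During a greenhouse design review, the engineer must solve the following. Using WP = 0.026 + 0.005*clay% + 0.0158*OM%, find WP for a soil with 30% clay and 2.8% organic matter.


WP = 0.026 + 0.005*30 + 0.0158*2.8
   = 0.026 + 0.1500 + 0.0442
   = 0.2202


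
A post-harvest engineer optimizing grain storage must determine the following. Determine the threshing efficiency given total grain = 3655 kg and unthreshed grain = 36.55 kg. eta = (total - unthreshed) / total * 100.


eta = (total - unthreshed) / total * 100
    = (3655 - 36.55) / 3655 * 100
    = 3618.45 / 3655 * 100
    = 99%


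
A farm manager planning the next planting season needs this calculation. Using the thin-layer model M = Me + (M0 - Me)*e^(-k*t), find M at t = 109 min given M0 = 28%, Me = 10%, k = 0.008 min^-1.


M = Me + (M0 - Me) * e^(-k*t)
  = 10 + (28 - 10) * e^(-0.008*109)
  = 10 + 18 * e^(-0.872)
  = 10 + 18 * 0.41811
  = 10 + 7.5261
  = 17.53%


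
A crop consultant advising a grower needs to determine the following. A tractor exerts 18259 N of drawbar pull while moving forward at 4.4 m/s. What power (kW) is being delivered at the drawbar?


P = F * v / 1000
  = 18259 * 4.4 / 1000
  = 80339.60 / 1000
  = 80.34 kW
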